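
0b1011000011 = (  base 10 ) 707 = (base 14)387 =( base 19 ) 1I4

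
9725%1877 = 340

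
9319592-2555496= 6764096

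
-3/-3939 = 1/1313 = 0.00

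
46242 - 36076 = 10166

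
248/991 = 248/991 = 0.25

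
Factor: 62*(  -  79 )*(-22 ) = 107756 = 2^2*11^1 * 31^1*79^1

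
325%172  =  153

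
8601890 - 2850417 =5751473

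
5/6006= 5/6006 = 0.00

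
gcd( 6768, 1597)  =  1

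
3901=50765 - 46864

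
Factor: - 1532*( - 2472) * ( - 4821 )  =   - 2^5*3^2*103^1*383^1*1607^1 = - 18257628384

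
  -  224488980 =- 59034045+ - 165454935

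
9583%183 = 67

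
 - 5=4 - 9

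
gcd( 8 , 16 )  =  8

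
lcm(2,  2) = 2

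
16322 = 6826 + 9496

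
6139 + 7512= 13651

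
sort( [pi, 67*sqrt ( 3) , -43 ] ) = [-43 , pi,67*sqrt(3)]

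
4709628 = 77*61164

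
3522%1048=378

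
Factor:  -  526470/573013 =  - 690/751 = - 2^1*3^1*5^1*23^1*751^ ( - 1) 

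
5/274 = 5/274=0.02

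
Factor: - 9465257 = - 229^1*41333^1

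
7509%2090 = 1239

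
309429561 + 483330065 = 792759626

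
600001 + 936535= 1536536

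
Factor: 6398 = 2^1*7^1*457^1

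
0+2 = 2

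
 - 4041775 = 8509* (  -  475) 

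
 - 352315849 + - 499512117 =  - 851827966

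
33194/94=353+ 6/47  =  353.13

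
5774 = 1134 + 4640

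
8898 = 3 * 2966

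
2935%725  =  35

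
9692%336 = 284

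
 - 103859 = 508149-612008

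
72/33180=6/2765=0.00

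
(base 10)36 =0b100100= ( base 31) 15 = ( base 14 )28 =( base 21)1f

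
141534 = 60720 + 80814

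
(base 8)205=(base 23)5i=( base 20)6D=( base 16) 85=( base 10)133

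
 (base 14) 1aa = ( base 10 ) 346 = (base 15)181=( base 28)CA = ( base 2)101011010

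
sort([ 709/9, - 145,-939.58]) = [ - 939.58,-145, 709/9] 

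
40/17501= 40/17501  =  0.00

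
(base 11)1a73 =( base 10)2621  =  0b101000111101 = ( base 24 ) 4d5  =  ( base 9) 3532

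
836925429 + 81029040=917954469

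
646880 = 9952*65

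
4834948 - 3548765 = 1286183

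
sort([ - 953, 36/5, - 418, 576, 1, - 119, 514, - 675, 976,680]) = [ - 953,- 675, - 418, - 119, 1, 36/5, 514, 576, 680, 976]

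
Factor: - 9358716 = -2^2*3^1*19^1  *41047^1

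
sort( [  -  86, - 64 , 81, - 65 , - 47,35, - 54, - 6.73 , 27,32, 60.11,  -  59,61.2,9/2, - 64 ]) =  [ - 86, - 65 , - 64,  -  64, - 59, - 54, - 47, - 6.73, 9/2, 27,32,35 , 60.11,61.2,81]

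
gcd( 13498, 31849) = 1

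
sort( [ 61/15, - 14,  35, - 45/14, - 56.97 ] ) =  [ - 56.97 , - 14 , - 45/14,61/15,35]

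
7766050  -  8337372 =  -571322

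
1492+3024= 4516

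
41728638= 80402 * 519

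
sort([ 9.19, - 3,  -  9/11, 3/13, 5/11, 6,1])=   [-3, - 9/11, 3/13, 5/11, 1, 6 , 9.19]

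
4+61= 65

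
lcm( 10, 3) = 30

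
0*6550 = 0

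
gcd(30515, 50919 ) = 1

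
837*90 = 75330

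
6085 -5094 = 991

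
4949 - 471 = 4478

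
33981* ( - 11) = - 373791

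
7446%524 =110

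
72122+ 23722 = 95844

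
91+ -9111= - 9020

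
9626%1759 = 831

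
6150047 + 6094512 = 12244559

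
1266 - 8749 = -7483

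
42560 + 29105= 71665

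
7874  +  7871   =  15745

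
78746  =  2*39373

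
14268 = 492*29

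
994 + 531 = 1525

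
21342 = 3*7114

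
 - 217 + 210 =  - 7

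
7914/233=7914/233 = 33.97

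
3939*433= 1705587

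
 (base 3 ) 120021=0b110011100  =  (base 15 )1C7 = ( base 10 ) 412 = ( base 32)CS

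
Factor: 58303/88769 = 7^1*29^( - 1 )*3061^(-1)*8329^1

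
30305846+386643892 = 416949738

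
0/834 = 0  =  0.00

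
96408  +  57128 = 153536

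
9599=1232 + 8367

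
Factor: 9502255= 5^1*7^1*83^1 * 3271^1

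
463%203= 57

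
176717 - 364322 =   -  187605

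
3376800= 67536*50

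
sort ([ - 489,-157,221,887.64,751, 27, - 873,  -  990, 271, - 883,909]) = [-990, - 883, - 873, - 489, - 157, 27, 221, 271, 751,887.64, 909]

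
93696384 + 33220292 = 126916676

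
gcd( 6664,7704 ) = 8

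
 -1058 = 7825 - 8883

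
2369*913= 2162897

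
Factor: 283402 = 2^1*7^1*31^1 * 653^1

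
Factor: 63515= 5^1*12703^1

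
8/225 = 8/225 = 0.04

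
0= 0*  30426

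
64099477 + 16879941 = 80979418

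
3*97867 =293601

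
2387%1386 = 1001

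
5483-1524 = 3959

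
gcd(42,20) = 2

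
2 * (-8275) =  - 16550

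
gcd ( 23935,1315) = 5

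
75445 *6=452670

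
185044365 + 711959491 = 897003856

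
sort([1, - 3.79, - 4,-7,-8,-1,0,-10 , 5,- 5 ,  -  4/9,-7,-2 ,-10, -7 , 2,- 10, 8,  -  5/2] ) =[-10,-10,  -  10, - 8, - 7,  -  7,-7, - 5,-4,  -  3.79,-5/2, -2,  -  1, - 4/9 , 0, 1,2, 5,8 ]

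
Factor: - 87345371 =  - 17^1*5137963^1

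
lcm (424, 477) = 3816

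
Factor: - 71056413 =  - 3^3*17^1*154807^1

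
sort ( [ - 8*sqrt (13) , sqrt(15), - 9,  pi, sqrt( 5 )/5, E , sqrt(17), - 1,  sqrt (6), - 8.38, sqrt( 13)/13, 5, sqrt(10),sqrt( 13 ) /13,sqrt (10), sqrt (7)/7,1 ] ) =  [ -8*sqrt(13), - 9, - 8.38,  -  1, sqrt( 13) /13, sqrt(  13)/13, sqrt( 7)/7, sqrt ( 5 )/5,1,sqrt( 6 ),E,pi,  sqrt(10 ), sqrt( 10),sqrt ( 15) , sqrt( 17), 5]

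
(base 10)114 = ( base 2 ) 1110010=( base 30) 3o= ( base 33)3f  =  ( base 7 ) 222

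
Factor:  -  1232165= - 5^1*11^1*43^1*521^1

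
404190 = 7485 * 54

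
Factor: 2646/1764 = 3/2 =2^(-1 )*3^1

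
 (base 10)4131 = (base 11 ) 3116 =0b1000000100011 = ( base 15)1356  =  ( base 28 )57f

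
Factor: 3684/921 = 2^2 = 4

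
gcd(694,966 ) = 2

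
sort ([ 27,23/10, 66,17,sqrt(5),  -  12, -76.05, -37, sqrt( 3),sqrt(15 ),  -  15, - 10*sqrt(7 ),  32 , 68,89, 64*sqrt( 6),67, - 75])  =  [  -  76.05,  -  75, - 37,-10*sqrt(7) ,  -  15, - 12,sqrt (3), sqrt( 5 ),23/10, sqrt( 15 ),17,27,32,66,67 , 68,89,64*sqrt(6) ]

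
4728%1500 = 228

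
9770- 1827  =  7943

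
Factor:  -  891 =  - 3^4*11^1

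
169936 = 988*172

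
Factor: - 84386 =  - 2^1*42193^1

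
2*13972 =27944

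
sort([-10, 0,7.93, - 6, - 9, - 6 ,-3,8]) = [-10, - 9, - 6,  -  6, - 3, 0, 7.93,  8]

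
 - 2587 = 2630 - 5217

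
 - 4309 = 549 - 4858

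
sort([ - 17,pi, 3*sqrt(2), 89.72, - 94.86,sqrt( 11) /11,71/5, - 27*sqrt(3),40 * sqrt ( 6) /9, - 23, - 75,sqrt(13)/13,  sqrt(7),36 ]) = [ - 94.86,-75 , - 27*sqrt(3), - 23,-17,sqrt(13)/13,sqrt ( 11) /11, sqrt( 7),pi,3*sqrt ( 2), 40*sqrt ( 6) /9,71/5,36,89.72] 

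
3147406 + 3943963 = 7091369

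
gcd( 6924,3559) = 1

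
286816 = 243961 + 42855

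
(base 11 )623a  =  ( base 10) 8271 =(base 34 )759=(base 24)E8F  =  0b10000001001111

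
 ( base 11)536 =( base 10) 644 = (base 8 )1204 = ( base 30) LE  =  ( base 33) jh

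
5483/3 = 5483/3 = 1827.67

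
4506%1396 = 318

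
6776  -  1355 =5421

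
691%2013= 691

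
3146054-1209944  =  1936110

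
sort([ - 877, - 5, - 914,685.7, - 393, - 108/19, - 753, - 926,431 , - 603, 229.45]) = [ - 926, - 914, - 877, - 753,  -  603, - 393,-108/19,  -  5 , 229.45,  431, 685.7]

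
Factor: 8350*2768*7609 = 2^5*5^2*7^1*167^1*173^1 * 1087^1  =  175865295200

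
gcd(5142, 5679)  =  3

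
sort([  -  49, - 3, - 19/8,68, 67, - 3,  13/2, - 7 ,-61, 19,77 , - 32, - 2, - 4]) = [ - 61, - 49, - 32, - 7,-4, - 3, - 3, - 19/8, - 2 , 13/2,19, 67, 68, 77]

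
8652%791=742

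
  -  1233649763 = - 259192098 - 974457665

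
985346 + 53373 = 1038719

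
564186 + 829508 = 1393694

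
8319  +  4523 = 12842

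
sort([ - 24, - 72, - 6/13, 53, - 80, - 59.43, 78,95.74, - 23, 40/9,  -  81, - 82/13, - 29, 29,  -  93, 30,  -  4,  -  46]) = [-93, - 81,  -  80, - 72, - 59.43, - 46, - 29 ,-24,  -  23,  -  82/13, -4,  -  6/13, 40/9, 29,30,  53,78, 95.74 ]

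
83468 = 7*11924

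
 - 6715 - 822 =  - 7537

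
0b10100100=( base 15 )AE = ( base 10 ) 164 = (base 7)323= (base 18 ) 92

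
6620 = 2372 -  - 4248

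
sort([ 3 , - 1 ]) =[ - 1,3]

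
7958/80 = 99 + 19/40 = 99.47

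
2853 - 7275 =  - 4422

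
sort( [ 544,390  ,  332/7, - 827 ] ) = [ - 827 , 332/7, 390,  544]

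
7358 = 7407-49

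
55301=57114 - 1813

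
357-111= 246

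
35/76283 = 35/76283 = 0.00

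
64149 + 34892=99041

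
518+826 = 1344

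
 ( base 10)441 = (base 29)f6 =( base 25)HG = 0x1b9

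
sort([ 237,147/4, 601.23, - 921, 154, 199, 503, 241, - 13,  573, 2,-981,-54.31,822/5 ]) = [ - 981,  -  921,-54.31,-13, 2 , 147/4,154, 822/5,199, 237, 241, 503,573,601.23] 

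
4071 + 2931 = 7002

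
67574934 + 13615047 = 81189981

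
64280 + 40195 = 104475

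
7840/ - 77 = - 1120/11 = -  101.82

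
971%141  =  125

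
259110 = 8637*30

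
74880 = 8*9360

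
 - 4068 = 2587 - 6655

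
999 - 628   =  371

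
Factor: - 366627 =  - 3^1*122209^1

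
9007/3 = 3002 + 1/3 = 3002.33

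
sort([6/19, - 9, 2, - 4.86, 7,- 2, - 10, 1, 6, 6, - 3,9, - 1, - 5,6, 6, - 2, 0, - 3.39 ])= [ - 10,-9,-5, - 4.86, - 3.39, - 3, - 2,  -  2, - 1,0,6/19, 1,2,6,6,6, 6, 7  ,  9 ]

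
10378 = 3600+6778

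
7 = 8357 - 8350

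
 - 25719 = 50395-76114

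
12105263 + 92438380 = 104543643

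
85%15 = 10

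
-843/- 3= 281 + 0/1 = 281.00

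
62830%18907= 6109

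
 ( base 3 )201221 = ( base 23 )109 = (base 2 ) 1000011010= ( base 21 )14D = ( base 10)538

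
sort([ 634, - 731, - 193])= [ - 731 ,  -  193, 634]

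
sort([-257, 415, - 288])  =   [-288,-257,415]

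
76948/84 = 916 + 1/21 = 916.05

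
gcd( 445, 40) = 5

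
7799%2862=2075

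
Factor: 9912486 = 2^1* 3^1*1652081^1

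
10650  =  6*1775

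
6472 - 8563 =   -  2091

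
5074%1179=358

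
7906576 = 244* 32404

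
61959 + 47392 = 109351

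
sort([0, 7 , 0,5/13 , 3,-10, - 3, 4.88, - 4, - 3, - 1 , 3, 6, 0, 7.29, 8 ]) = [-10 , - 4,-3, - 3  , - 1, 0,  0, 0, 5/13,3,  3, 4.88,6, 7,7.29,8 ] 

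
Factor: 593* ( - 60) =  -2^2*3^1 * 5^1*593^1 = - 35580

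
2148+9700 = 11848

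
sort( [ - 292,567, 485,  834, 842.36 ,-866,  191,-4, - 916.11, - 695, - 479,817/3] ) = [ -916.11, -866, - 695, - 479, - 292 , - 4,191,817/3,  485,567, 834,842.36]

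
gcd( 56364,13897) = 1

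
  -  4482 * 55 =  - 246510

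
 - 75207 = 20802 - 96009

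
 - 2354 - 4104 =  - 6458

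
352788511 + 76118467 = 428906978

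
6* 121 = 726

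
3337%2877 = 460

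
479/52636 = 479/52636 = 0.01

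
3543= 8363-4820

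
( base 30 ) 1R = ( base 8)71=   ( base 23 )2b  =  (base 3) 2010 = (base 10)57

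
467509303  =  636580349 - 169071046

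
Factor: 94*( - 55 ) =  - 5170 = - 2^1*5^1*11^1*47^1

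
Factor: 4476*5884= 2^4*3^1*373^1*1471^1 = 26336784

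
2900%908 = 176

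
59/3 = 19 +2/3 = 19.67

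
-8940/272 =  - 33+9/68  =  - 32.87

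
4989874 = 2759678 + 2230196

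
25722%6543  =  6093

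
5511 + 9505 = 15016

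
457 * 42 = 19194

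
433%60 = 13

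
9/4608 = 1/512 = 0.00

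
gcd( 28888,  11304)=1256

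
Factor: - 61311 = - 3^1 * 107^1*191^1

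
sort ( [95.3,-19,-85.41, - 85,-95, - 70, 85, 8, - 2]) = [ - 95, - 85.41, - 85, - 70 , - 19, - 2,8, 85 , 95.3]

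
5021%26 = 3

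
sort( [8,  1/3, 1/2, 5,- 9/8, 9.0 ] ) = [-9/8,1/3, 1/2, 5, 8,9.0] 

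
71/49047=71/49047= 0.00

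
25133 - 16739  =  8394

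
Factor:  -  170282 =  -  2^1*7^1*12163^1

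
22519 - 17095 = 5424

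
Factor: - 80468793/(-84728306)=2^( - 1)*3^2 * 13^ ( - 1)*17^( - 1 )*191693^( - 1)*8940977^1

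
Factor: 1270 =2^1*5^1*127^1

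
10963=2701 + 8262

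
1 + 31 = 32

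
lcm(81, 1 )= 81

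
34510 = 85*406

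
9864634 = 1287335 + 8577299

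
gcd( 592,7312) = 16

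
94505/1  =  94505 = 94505.00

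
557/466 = 1 + 91/466 = 1.20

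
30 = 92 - 62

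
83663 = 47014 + 36649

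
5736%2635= 466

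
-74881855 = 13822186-88704041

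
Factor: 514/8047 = 2^1*13^( - 1 )*257^1*619^( - 1)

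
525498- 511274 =14224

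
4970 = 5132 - 162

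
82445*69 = 5688705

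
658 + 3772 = 4430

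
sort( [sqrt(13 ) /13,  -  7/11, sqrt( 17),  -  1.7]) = [  -  1.7  , - 7/11, sqrt(13) /13, sqrt( 17)] 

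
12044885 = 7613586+4431299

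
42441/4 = 42441/4=10610.25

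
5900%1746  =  662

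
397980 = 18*22110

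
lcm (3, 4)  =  12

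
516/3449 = 516/3449 = 0.15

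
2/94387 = 2/94387 = 0.00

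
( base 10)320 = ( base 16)140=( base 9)385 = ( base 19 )gg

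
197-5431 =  - 5234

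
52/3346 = 26/1673=0.02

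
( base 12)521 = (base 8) 1351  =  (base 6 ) 3241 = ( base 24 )171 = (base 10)745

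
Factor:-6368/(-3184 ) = 2=2^1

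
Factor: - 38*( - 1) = 2^1*19^1=38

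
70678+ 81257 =151935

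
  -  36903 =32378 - 69281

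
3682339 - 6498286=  - 2815947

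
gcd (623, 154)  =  7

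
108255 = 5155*21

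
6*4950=29700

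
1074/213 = 358/71 = 5.04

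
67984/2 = 33992 = 33992.00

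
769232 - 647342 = 121890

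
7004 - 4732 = 2272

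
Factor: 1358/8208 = 2^( - 3 )*3^( - 3 )*7^1 * 19^ ( - 1)*97^1 = 679/4104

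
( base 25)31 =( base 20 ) 3g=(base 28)2K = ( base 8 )114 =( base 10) 76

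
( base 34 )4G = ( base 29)57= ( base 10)152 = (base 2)10011000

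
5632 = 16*352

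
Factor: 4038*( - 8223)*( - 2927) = 97189495398 = 2^1*3^2*673^1 * 2741^1*2927^1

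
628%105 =103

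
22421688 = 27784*807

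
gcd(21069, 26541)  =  9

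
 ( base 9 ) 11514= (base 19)126d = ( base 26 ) bac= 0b1111000011100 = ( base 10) 7708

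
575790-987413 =-411623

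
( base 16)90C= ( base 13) 1092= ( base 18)72c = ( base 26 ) 3B2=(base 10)2316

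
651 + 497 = 1148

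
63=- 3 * ( - 21)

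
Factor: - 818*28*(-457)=2^3*7^1*409^1 * 457^1 = 10467128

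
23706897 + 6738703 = 30445600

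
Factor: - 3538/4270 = -5^(  -  1 )*7^( - 1)*29^1= - 29/35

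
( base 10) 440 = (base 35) CK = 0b110111000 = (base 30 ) ek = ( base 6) 2012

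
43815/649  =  43815/649 = 67.51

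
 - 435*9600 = - 4176000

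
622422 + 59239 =681661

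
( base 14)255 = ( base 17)1A8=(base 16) 1D3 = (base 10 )467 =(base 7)1235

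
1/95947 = 1/95947 = 0.00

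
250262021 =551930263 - 301668242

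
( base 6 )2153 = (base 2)111110101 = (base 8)765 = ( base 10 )501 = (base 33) F6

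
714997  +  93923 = 808920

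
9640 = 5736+3904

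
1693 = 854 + 839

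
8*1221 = 9768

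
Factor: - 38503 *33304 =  - 1282303912 = - 2^3 * 23^1*139^1 * 181^1*277^1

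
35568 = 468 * 76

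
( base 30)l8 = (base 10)638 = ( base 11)530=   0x27E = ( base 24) 12e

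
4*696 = 2784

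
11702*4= 46808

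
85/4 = 85/4= 21.25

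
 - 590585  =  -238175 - 352410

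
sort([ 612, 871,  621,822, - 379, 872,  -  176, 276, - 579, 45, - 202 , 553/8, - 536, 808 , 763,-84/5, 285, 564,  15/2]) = [ - 579 , - 536,-379 , - 202, - 176,-84/5, 15/2, 45,553/8, 276,285,564 , 612, 621, 763,808,  822,871, 872]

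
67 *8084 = 541628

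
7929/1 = 7929= 7929.00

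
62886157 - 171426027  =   - 108539870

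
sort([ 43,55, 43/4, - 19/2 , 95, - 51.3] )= [ - 51.3, - 19/2, 43/4  ,  43 , 55, 95]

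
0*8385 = 0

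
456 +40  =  496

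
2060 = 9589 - 7529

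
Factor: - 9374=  - 2^1*43^1*109^1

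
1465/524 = 1465/524 = 2.80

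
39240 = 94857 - 55617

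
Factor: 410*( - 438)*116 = - 20831280 =- 2^4*3^1*5^1 * 29^1*41^1*73^1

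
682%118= 92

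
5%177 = 5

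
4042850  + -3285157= 757693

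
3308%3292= 16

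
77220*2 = 154440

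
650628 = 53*12276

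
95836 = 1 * 95836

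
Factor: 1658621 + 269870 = 239^1*8069^1 =1928491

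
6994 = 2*3497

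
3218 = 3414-196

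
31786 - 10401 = 21385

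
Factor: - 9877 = -7^1*17^1*83^1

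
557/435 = 557/435 = 1.28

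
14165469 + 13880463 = 28045932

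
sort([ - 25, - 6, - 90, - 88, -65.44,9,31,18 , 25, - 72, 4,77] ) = [ - 90,  -  88,-72, - 65.44  , - 25 ,  -  6,4  ,  9,18,  25,31,77] 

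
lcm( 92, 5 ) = 460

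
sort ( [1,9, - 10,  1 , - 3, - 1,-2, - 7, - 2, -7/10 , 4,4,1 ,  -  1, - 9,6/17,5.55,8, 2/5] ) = [ - 10,-9,  -  7,  -  3,  -  2, - 2, - 1, -1,- 7/10,6/17,2/5,  1 , 1, 1,4,  4,5.55 , 8,9 ]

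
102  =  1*102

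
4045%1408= 1229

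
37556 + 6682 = 44238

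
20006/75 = 266 + 56/75 =266.75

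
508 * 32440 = 16479520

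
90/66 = 1 + 4/11 = 1.36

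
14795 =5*2959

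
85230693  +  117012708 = 202243401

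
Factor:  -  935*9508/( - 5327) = 2^2*5^1*7^(  -  1 )*11^1*17^1*761^( - 1 )*2377^1 = 8889980/5327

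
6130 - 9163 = -3033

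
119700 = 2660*45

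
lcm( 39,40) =1560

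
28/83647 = 28/83647 = 0.00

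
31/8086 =31/8086 = 0.00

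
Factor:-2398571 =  - 7^1*342653^1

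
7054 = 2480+4574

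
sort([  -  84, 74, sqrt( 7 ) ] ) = [-84,sqrt (7 ), 74 ] 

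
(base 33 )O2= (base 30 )QE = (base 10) 794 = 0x31a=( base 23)1bc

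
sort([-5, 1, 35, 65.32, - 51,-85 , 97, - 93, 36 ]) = [-93,-85,-51, - 5, 1, 35, 36, 65.32, 97 ] 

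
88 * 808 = 71104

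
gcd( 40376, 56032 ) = 824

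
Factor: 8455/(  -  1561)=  - 5^1*7^ (  -  1 ) * 19^1*89^1*223^ (-1) 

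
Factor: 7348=2^2*11^1*167^1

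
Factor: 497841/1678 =2^( - 1) * 3^1 * 839^ ( - 1)*165947^1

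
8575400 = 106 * 80900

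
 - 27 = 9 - 36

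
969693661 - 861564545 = 108129116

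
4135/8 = 516 + 7/8=516.88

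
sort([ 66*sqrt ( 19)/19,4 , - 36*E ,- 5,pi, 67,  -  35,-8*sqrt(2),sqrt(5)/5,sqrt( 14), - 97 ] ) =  [ - 36*E, - 97,-35,-8*sqrt( 2 ),-5,sqrt( 5)/5,pi,sqrt (14),4,66*sqrt (19)/19,67]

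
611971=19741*31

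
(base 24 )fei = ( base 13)412b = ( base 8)21442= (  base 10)8994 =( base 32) 8p2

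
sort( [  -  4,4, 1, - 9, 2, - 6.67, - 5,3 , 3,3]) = [ - 9, - 6.67, -5, - 4,1,2  ,  3,3 , 3, 4] 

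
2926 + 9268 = 12194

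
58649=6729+51920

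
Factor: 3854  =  2^1*41^1*47^1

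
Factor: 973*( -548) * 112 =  - 59718848 = -  2^6 * 7^2*137^1*139^1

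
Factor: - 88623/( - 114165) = 5^( - 1)* 59^ (-1 )*229^1   =  229/295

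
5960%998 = 970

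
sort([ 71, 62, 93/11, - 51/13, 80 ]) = [ - 51/13 , 93/11,  62, 71, 80]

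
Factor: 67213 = 67213^1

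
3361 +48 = 3409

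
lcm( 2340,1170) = 2340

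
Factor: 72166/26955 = 2^1*3^(-2 )*5^ ( - 1)*599^( - 1 )*36083^1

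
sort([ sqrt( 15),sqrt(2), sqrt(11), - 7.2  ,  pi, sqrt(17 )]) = [-7.2, sqrt(2), pi, sqrt( 11), sqrt( 15),sqrt( 17)]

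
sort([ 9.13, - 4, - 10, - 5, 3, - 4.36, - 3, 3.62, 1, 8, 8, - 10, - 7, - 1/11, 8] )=[ - 10, - 10, - 7, - 5,  -  4.36, - 4, - 3, - 1/11, 1,  3, 3.62, 8,8, 8, 9.13 ] 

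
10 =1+9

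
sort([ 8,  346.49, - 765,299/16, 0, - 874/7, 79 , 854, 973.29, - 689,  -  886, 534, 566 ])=[ - 886,  -  765, - 689,  -  874/7, 0,8, 299/16,79, 346.49 , 534, 566, 854,973.29 ]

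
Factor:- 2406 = -2^1*3^1*401^1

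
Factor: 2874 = 2^1*3^1*479^1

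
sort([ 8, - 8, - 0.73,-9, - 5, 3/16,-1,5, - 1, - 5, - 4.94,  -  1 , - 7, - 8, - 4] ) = [ - 9, - 8, - 8, - 7,-5, - 5, - 4.94  , - 4,  -  1, - 1, - 1 , - 0.73, 3/16, 5, 8] 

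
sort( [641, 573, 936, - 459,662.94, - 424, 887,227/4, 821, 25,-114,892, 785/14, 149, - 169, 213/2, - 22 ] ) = [  -  459, - 424, - 169,  -  114, - 22,25 , 785/14, 227/4,213/2, 149 , 573, 641,662.94,821,887, 892,936]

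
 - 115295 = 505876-621171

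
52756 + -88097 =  - 35341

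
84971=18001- - 66970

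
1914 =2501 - 587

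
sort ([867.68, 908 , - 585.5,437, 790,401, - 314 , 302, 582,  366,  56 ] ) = [ - 585.5 , - 314, 56,  302,366 , 401, 437,  582,  790,  867.68 , 908]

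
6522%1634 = 1620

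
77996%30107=17782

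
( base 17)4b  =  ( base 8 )117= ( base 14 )59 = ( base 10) 79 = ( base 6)211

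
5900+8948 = 14848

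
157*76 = 11932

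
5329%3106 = 2223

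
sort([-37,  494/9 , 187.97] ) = [ - 37,494/9, 187.97]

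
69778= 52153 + 17625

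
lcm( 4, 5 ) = 20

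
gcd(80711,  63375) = 1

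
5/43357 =5/43357 = 0.00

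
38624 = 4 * 9656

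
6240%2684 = 872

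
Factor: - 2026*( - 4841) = 9807866 = 2^1*47^1*103^1*1013^1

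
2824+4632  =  7456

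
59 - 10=49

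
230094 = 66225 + 163869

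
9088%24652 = 9088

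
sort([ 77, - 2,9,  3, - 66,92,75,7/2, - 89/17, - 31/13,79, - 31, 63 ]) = [- 66, - 31, - 89/17, - 31/13,-2,3,7/2,9, 63, 75,77,79,92 ]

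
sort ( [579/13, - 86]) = [ - 86, 579/13] 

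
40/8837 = 40/8837 = 0.00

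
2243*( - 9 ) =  - 20187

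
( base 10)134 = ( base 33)42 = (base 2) 10000110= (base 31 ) 4a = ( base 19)71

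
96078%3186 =498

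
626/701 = 626/701 = 0.89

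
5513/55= 100 + 13/55 = 100.24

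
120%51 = 18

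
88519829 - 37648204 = 50871625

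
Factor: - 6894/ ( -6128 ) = 9/8 = 2^(-3 ) * 3^2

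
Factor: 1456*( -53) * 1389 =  - 107186352 = - 2^4*3^1*7^1*13^1 *53^1*463^1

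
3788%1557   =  674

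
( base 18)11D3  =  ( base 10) 6393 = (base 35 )57n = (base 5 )201033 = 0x18F9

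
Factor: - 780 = -2^2*3^1*5^1*13^1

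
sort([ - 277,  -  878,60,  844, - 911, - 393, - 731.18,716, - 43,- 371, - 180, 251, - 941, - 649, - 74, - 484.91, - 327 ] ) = [ - 941, - 911,-878 , - 731.18, - 649, - 484.91, - 393, - 371,-327, - 277, - 180, - 74,-43,60,251,716,844]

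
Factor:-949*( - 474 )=449826 = 2^1 * 3^1 * 13^1*73^1*79^1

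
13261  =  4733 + 8528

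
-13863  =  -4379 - 9484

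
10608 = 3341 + 7267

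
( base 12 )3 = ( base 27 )3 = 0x3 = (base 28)3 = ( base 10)3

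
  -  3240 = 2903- 6143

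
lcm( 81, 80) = 6480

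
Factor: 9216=2^10*3^2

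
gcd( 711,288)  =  9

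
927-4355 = -3428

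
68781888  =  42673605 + 26108283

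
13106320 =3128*4190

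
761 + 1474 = 2235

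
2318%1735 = 583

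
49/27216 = 7/3888= 0.00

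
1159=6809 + -5650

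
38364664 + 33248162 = 71612826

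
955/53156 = 955/53156 = 0.02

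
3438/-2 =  - 1719 + 0/1 = - 1719.00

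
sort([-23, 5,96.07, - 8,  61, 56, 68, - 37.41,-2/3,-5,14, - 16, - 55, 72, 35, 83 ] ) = [ - 55, - 37.41,-23, - 16, - 8, - 5,-2/3, 5, 14, 35, 56, 61, 68, 72,83,  96.07] 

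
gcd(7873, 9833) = 1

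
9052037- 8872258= 179779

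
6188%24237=6188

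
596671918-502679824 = 93992094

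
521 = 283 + 238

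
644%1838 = 644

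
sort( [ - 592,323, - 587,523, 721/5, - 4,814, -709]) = [ - 709, - 592, - 587, - 4 , 721/5, 323,523, 814 ]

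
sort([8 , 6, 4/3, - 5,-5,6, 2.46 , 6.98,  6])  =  [- 5, -5,4/3,  2.46,6,  6,  6, 6.98, 8 ] 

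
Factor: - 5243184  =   - 2^4* 3^3*53^1*229^1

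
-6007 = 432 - 6439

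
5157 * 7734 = 39884238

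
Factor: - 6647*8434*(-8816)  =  494231995168 = 2^5*17^2 * 19^1*23^1*29^1 * 4217^1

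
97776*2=195552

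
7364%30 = 14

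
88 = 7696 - 7608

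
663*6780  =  4495140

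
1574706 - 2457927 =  - 883221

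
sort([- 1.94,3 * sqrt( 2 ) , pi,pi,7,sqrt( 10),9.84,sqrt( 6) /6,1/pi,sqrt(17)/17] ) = [-1.94,sqrt( 17)/17, 1/pi,sqrt ( 6) /6,pi,pi,sqrt( 10 ),3 * sqrt(2 ), 7, 9.84]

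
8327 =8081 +246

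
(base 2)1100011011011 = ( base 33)5RR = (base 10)6363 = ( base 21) e90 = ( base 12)3823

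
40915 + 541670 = 582585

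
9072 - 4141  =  4931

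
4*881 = 3524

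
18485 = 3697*5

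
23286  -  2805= 20481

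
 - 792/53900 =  - 18/1225 = - 0.01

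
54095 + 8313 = 62408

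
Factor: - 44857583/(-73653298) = 2^( - 1)*36826649^(  -  1)*44857583^1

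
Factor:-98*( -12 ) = 1176 = 2^3*3^1 * 7^2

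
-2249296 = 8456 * (-266) 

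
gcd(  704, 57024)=704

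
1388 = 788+600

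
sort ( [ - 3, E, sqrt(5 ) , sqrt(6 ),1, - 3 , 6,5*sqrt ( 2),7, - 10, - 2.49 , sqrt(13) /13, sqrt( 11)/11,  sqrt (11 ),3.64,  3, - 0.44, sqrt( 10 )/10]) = [ - 10, - 3 , - 3, - 2.49, - 0.44  ,  sqrt(13)/13, sqrt(11) /11 , sqrt(10 )/10, 1, sqrt(5),sqrt( 6),E, 3,sqrt( 11 ), 3.64 , 6, 7, 5*sqrt(2) ]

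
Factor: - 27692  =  -2^2*7^1 * 23^1* 43^1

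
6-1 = 5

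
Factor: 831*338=2^1*3^1*13^2*277^1 = 280878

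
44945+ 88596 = 133541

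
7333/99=74 + 7/99 = 74.07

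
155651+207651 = 363302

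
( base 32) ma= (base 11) 59A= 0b1011001010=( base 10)714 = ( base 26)11C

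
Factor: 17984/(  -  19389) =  - 64/69 = -2^6*3^( - 1)*23^ ( - 1)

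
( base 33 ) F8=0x1f7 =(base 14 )27D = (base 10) 503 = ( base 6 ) 2155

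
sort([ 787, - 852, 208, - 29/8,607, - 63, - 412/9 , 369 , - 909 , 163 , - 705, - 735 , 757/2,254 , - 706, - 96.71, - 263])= [ - 909, - 852, - 735, - 706, - 705 , - 263 , - 96.71,-63, - 412/9,-29/8,163, 208,254,369, 757/2, 607,  787 ] 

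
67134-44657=22477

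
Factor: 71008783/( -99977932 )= - 2^( - 2)*449^( - 1 )*55667^ ( - 1) * 71008783^1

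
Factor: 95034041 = 95034041^1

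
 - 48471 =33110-81581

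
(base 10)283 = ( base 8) 433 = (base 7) 553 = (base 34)8B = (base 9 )344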